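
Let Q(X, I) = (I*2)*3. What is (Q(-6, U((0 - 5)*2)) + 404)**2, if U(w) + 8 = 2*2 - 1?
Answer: 139876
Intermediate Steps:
U(w) = -5 (U(w) = -8 + (2*2 - 1) = -8 + (4 - 1) = -8 + 3 = -5)
Q(X, I) = 6*I (Q(X, I) = (2*I)*3 = 6*I)
(Q(-6, U((0 - 5)*2)) + 404)**2 = (6*(-5) + 404)**2 = (-30 + 404)**2 = 374**2 = 139876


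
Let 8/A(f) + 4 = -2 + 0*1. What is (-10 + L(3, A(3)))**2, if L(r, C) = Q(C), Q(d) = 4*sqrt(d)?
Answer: 236/3 - 160*I*sqrt(3)/3 ≈ 78.667 - 92.376*I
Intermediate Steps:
A(f) = -4/3 (A(f) = 8/(-4 + (-2 + 0*1)) = 8/(-4 + (-2 + 0)) = 8/(-4 - 2) = 8/(-6) = 8*(-1/6) = -4/3)
L(r, C) = 4*sqrt(C)
(-10 + L(3, A(3)))**2 = (-10 + 4*sqrt(-4/3))**2 = (-10 + 4*(2*I*sqrt(3)/3))**2 = (-10 + 8*I*sqrt(3)/3)**2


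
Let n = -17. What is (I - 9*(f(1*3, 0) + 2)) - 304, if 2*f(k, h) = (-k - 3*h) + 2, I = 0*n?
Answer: -635/2 ≈ -317.50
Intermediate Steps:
I = 0 (I = 0*(-17) = 0)
f(k, h) = 1 - 3*h/2 - k/2 (f(k, h) = ((-k - 3*h) + 2)/2 = (2 - k - 3*h)/2 = 1 - 3*h/2 - k/2)
(I - 9*(f(1*3, 0) + 2)) - 304 = (0 - 9*((1 - 3/2*0 - 3/2) + 2)) - 304 = (0 - 9*((1 + 0 - ½*3) + 2)) - 304 = (0 - 9*((1 + 0 - 3/2) + 2)) - 304 = (0 - 9*(-½ + 2)) - 304 = (0 - 9*3/2) - 304 = (0 - 27/2) - 304 = -27/2 - 304 = -635/2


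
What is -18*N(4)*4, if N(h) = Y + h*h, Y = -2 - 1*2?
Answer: -864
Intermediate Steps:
Y = -4 (Y = -2 - 2 = -4)
N(h) = -4 + h**2 (N(h) = -4 + h*h = -4 + h**2)
-18*N(4)*4 = -18*(-4 + 4**2)*4 = -18*(-4 + 16)*4 = -18*12*4 = -216*4 = -864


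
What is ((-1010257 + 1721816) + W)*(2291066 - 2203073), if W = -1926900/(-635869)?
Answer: 39813333605391303/635869 ≈ 6.2613e+10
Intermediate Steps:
W = 1926900/635869 (W = -1926900*(-1/635869) = 1926900/635869 ≈ 3.0303)
((-1010257 + 1721816) + W)*(2291066 - 2203073) = ((-1010257 + 1721816) + 1926900/635869)*(2291066 - 2203073) = (711559 + 1926900/635869)*87993 = (452460236671/635869)*87993 = 39813333605391303/635869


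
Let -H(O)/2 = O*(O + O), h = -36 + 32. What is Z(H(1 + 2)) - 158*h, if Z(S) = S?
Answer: 596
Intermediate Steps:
h = -4
H(O) = -4*O**2 (H(O) = -2*O*(O + O) = -2*O*2*O = -4*O**2)
Z(H(1 + 2)) - 158*h = -4*(1 + 2)**2 - 158*(-4) = -4*3**2 + 632 = -4*9 + 632 = -36 + 632 = 596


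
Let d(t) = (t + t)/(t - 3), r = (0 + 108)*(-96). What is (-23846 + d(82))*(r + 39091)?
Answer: -54104653410/79 ≈ -6.8487e+8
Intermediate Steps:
r = -10368 (r = 108*(-96) = -10368)
d(t) = 2*t/(-3 + t) (d(t) = (2*t)/(-3 + t) = 2*t/(-3 + t))
(-23846 + d(82))*(r + 39091) = (-23846 + 2*82/(-3 + 82))*(-10368 + 39091) = (-23846 + 2*82/79)*28723 = (-23846 + 2*82*(1/79))*28723 = (-23846 + 164/79)*28723 = -1883670/79*28723 = -54104653410/79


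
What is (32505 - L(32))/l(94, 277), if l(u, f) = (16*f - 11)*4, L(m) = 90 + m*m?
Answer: 31391/17684 ≈ 1.7751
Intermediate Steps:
L(m) = 90 + m**2
l(u, f) = -44 + 64*f (l(u, f) = (-11 + 16*f)*4 = -44 + 64*f)
(32505 - L(32))/l(94, 277) = (32505 - (90 + 32**2))/(-44 + 64*277) = (32505 - (90 + 1024))/(-44 + 17728) = (32505 - 1*1114)/17684 = (32505 - 1114)*(1/17684) = 31391*(1/17684) = 31391/17684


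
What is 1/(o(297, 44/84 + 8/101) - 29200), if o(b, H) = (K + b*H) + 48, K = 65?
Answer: -707/20437888 ≈ -3.4593e-5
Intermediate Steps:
o(b, H) = 113 + H*b (o(b, H) = (65 + b*H) + 48 = (65 + H*b) + 48 = 113 + H*b)
1/(o(297, 44/84 + 8/101) - 29200) = 1/((113 + (44/84 + 8/101)*297) - 29200) = 1/((113 + (44*(1/84) + 8*(1/101))*297) - 29200) = 1/((113 + (11/21 + 8/101)*297) - 29200) = 1/((113 + (1279/2121)*297) - 29200) = 1/((113 + 126621/707) - 29200) = 1/(206512/707 - 29200) = 1/(-20437888/707) = -707/20437888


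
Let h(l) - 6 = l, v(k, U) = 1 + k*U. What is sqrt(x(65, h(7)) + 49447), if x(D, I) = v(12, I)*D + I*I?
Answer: sqrt(59821) ≈ 244.58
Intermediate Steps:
v(k, U) = 1 + U*k
h(l) = 6 + l
x(D, I) = I**2 + D*(1 + 12*I) (x(D, I) = (1 + I*12)*D + I*I = (1 + 12*I)*D + I**2 = D*(1 + 12*I) + I**2 = I**2 + D*(1 + 12*I))
sqrt(x(65, h(7)) + 49447) = sqrt(((6 + 7)**2 + 65*(1 + 12*(6 + 7))) + 49447) = sqrt((13**2 + 65*(1 + 12*13)) + 49447) = sqrt((169 + 65*(1 + 156)) + 49447) = sqrt((169 + 65*157) + 49447) = sqrt((169 + 10205) + 49447) = sqrt(10374 + 49447) = sqrt(59821)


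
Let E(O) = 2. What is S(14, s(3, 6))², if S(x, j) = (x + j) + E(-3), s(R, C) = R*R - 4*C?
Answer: 1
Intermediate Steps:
s(R, C) = R² - 4*C
S(x, j) = 2 + j + x (S(x, j) = (x + j) + 2 = (j + x) + 2 = 2 + j + x)
S(14, s(3, 6))² = (2 + (3² - 4*6) + 14)² = (2 + (9 - 24) + 14)² = (2 - 15 + 14)² = 1² = 1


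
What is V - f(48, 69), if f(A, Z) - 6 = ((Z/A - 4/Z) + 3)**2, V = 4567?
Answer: 5535642551/1218816 ≈ 4541.8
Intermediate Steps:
f(A, Z) = 6 + (3 - 4/Z + Z/A)**2 (f(A, Z) = 6 + ((Z/A - 4/Z) + 3)**2 = 6 + ((-4/Z + Z/A) + 3)**2 = 6 + (3 - 4/Z + Z/A)**2)
V - f(48, 69) = 4567 - (6 + (69**2 - 4*48 + 3*48*69)**2/(48**2*69**2)) = 4567 - (6 + (1/2304)*(1/4761)*(4761 - 192 + 9936)**2) = 4567 - (6 + (1/2304)*(1/4761)*14505**2) = 4567 - (6 + (1/2304)*(1/4761)*210395025) = 4567 - (6 + 23377225/1218816) = 4567 - 1*30690121/1218816 = 4567 - 30690121/1218816 = 5535642551/1218816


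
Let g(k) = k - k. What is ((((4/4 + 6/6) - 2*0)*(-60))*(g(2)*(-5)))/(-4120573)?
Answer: 0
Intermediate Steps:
g(k) = 0
((((4/4 + 6/6) - 2*0)*(-60))*(g(2)*(-5)))/(-4120573) = ((((4/4 + 6/6) - 2*0)*(-60))*(0*(-5)))/(-4120573) = ((((4*(1/4) + 6*(1/6)) + 0)*(-60))*0)*(-1/4120573) = ((((1 + 1) + 0)*(-60))*0)*(-1/4120573) = (((2 + 0)*(-60))*0)*(-1/4120573) = ((2*(-60))*0)*(-1/4120573) = -120*0*(-1/4120573) = 0*(-1/4120573) = 0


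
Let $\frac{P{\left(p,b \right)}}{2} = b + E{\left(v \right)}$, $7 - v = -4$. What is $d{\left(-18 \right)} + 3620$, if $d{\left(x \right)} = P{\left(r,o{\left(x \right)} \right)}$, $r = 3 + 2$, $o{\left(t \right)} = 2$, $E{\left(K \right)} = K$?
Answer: $3646$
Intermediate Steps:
$v = 11$ ($v = 7 - -4 = 7 + 4 = 11$)
$r = 5$
$P{\left(p,b \right)} = 22 + 2 b$ ($P{\left(p,b \right)} = 2 \left(b + 11\right) = 2 \left(11 + b\right) = 22 + 2 b$)
$d{\left(x \right)} = 26$ ($d{\left(x \right)} = 22 + 2 \cdot 2 = 22 + 4 = 26$)
$d{\left(-18 \right)} + 3620 = 26 + 3620 = 3646$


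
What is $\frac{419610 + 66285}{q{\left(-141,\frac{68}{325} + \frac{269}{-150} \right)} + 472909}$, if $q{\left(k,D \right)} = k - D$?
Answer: $\frac{947495250}{921900689} \approx 1.0278$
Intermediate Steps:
$\frac{419610 + 66285}{q{\left(-141,\frac{68}{325} + \frac{269}{-150} \right)} + 472909} = \frac{419610 + 66285}{\left(-141 - \left(\frac{68}{325} + \frac{269}{-150}\right)\right) + 472909} = \frac{485895}{\left(-141 - \left(68 \cdot \frac{1}{325} + 269 \left(- \frac{1}{150}\right)\right)\right) + 472909} = \frac{485895}{\left(-141 - \left(\frac{68}{325} - \frac{269}{150}\right)\right) + 472909} = \frac{485895}{\left(-141 - - \frac{3089}{1950}\right) + 472909} = \frac{485895}{\left(-141 + \frac{3089}{1950}\right) + 472909} = \frac{485895}{- \frac{271861}{1950} + 472909} = \frac{485895}{\frac{921900689}{1950}} = 485895 \cdot \frac{1950}{921900689} = \frac{947495250}{921900689}$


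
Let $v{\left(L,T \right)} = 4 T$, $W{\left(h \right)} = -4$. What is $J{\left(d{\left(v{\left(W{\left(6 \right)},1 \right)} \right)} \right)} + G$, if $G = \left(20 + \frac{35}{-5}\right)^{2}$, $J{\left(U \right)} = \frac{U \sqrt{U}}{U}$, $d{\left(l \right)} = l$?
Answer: $171$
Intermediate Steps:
$J{\left(U \right)} = \sqrt{U}$ ($J{\left(U \right)} = \frac{U^{\frac{3}{2}}}{U} = \sqrt{U}$)
$G = 169$ ($G = \left(20 + 35 \left(- \frac{1}{5}\right)\right)^{2} = \left(20 - 7\right)^{2} = 13^{2} = 169$)
$J{\left(d{\left(v{\left(W{\left(6 \right)},1 \right)} \right)} \right)} + G = \sqrt{4 \cdot 1} + 169 = \sqrt{4} + 169 = 2 + 169 = 171$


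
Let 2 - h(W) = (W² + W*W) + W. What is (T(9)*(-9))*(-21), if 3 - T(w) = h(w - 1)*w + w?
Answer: 226800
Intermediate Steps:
h(W) = 2 - W - 2*W² (h(W) = 2 - ((W² + W*W) + W) = 2 - ((W² + W²) + W) = 2 - (2*W² + W) = 2 - (W + 2*W²) = 2 + (-W - 2*W²) = 2 - W - 2*W²)
T(w) = 3 - w - w*(3 - w - 2*(-1 + w)²) (T(w) = 3 - ((2 - (w - 1) - 2*(w - 1)²)*w + w) = 3 - ((2 - (-1 + w) - 2*(-1 + w)²)*w + w) = 3 - ((2 + (1 - w) - 2*(-1 + w)²)*w + w) = 3 - ((3 - w - 2*(-1 + w)²)*w + w) = 3 - (w*(3 - w - 2*(-1 + w)²) + w) = 3 - (w + w*(3 - w - 2*(-1 + w)²)) = 3 + (-w - w*(3 - w - 2*(-1 + w)²)) = 3 - w - w*(3 - w - 2*(-1 + w)²))
(T(9)*(-9))*(-21) = ((3 - 1*9 + 9*(-3 + 9 + 2*(-1 + 9)²))*(-9))*(-21) = ((3 - 9 + 9*(-3 + 9 + 2*8²))*(-9))*(-21) = ((3 - 9 + 9*(-3 + 9 + 2*64))*(-9))*(-21) = ((3 - 9 + 9*(-3 + 9 + 128))*(-9))*(-21) = ((3 - 9 + 9*134)*(-9))*(-21) = ((3 - 9 + 1206)*(-9))*(-21) = (1200*(-9))*(-21) = -10800*(-21) = 226800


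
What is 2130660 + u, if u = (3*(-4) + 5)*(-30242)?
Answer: 2342354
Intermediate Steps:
u = 211694 (u = (-12 + 5)*(-30242) = -7*(-30242) = 211694)
2130660 + u = 2130660 + 211694 = 2342354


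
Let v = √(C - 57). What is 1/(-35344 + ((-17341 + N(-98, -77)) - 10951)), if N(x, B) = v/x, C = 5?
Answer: -152790036/9722946730909 + 49*I*√13/9722946730909 ≈ -1.5714e-5 + 1.8171e-11*I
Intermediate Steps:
v = 2*I*√13 (v = √(5 - 57) = √(-52) = 2*I*√13 ≈ 7.2111*I)
N(x, B) = 2*I*√13/x (N(x, B) = (2*I*√13)/x = 2*I*√13/x)
1/(-35344 + ((-17341 + N(-98, -77)) - 10951)) = 1/(-35344 + ((-17341 + 2*I*√13/(-98)) - 10951)) = 1/(-35344 + ((-17341 + 2*I*√13*(-1/98)) - 10951)) = 1/(-35344 + ((-17341 - I*√13/49) - 10951)) = 1/(-35344 + (-28292 - I*√13/49)) = 1/(-63636 - I*√13/49)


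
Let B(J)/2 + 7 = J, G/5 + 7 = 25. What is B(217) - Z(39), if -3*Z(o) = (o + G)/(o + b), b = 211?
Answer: 105043/250 ≈ 420.17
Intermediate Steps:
G = 90 (G = -35 + 5*25 = -35 + 125 = 90)
B(J) = -14 + 2*J
Z(o) = -(90 + o)/(3*(211 + o)) (Z(o) = -(o + 90)/(3*(o + 211)) = -(90 + o)/(3*(211 + o)))
B(217) - Z(39) = (-14 + 2*217) - (-90 - 1*39)/(3*(211 + 39)) = (-14 + 434) - (-90 - 39)/(3*250) = 420 - (-129)/(3*250) = 420 - 1*(-43/250) = 420 + 43/250 = 105043/250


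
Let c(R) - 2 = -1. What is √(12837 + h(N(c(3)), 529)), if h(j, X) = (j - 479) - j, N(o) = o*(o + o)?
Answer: √12358 ≈ 111.17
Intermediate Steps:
c(R) = 1 (c(R) = 2 - 1 = 1)
N(o) = 2*o² (N(o) = o*(2*o) = 2*o²)
h(j, X) = -479 (h(j, X) = (-479 + j) - j = -479)
√(12837 + h(N(c(3)), 529)) = √(12837 - 479) = √12358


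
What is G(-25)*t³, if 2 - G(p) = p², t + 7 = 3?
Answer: 39872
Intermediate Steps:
t = -4 (t = -7 + 3 = -4)
G(p) = 2 - p²
G(-25)*t³ = (2 - 1*(-25)²)*(-4)³ = (2 - 1*625)*(-64) = (2 - 625)*(-64) = -623*(-64) = 39872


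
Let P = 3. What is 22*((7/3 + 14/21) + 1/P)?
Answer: 220/3 ≈ 73.333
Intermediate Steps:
22*((7/3 + 14/21) + 1/P) = 22*((7/3 + 14/21) + 1/3) = 22*((7*(⅓) + 14*(1/21)) + ⅓) = 22*((7/3 + ⅔) + ⅓) = 22*(3 + ⅓) = 22*(10/3) = 220/3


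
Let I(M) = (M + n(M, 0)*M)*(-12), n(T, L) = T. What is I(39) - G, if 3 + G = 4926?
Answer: -23643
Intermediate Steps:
G = 4923 (G = -3 + 4926 = 4923)
I(M) = -12*M - 12*M² (I(M) = (M + M*M)*(-12) = (M + M²)*(-12) = -12*M - 12*M²)
I(39) - G = -12*39*(1 + 39) - 1*4923 = -12*39*40 - 4923 = -18720 - 4923 = -23643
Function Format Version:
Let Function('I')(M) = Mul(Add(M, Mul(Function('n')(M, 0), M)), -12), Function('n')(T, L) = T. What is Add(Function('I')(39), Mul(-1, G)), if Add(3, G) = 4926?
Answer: -23643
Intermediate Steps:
G = 4923 (G = Add(-3, 4926) = 4923)
Function('I')(M) = Add(Mul(-12, M), Mul(-12, Pow(M, 2))) (Function('I')(M) = Mul(Add(M, Mul(M, M)), -12) = Mul(Add(M, Pow(M, 2)), -12) = Add(Mul(-12, M), Mul(-12, Pow(M, 2))))
Add(Function('I')(39), Mul(-1, G)) = Add(Mul(-12, 39, Add(1, 39)), Mul(-1, 4923)) = Add(Mul(-12, 39, 40), -4923) = Add(-18720, -4923) = -23643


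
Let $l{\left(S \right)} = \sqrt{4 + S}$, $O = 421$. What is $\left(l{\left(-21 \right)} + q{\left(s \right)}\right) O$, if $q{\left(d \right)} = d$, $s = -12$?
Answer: $-5052 + 421 i \sqrt{17} \approx -5052.0 + 1735.8 i$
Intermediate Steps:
$\left(l{\left(-21 \right)} + q{\left(s \right)}\right) O = \left(\sqrt{4 - 21} - 12\right) 421 = \left(\sqrt{-17} - 12\right) 421 = \left(i \sqrt{17} - 12\right) 421 = \left(-12 + i \sqrt{17}\right) 421 = -5052 + 421 i \sqrt{17}$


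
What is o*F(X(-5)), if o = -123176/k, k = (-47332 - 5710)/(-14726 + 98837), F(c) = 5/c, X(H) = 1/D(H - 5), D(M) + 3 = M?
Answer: -336714837420/26521 ≈ -1.2696e+7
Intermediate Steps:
D(M) = -3 + M
X(H) = 1/(-8 + H) (X(H) = 1/(-3 + (H - 5)) = 1/(-3 + (-5 + H)) = 1/(-8 + H))
k = -53042/84111 ≈ -0.63062
o = 5180228268/26521 (o = -123176/(-53042/84111) = -123176*(-84111/53042) = 5180228268/26521 ≈ 1.9533e+5)
o*F(X(-5)) = 5180228268*(5/(1/(-8 - 5)))/26521 = 5180228268*(5/(1/(-13)))/26521 = 5180228268*(5/(-1/13))/26521 = 5180228268*(5*(-13))/26521 = (5180228268/26521)*(-65) = -336714837420/26521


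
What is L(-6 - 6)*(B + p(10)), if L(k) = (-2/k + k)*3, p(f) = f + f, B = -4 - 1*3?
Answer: -923/2 ≈ -461.50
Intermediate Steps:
B = -7 (B = -4 - 3 = -7)
p(f) = 2*f
L(k) = -6/k + 3*k (L(k) = (k - 2/k)*3 = -6/k + 3*k)
L(-6 - 6)*(B + p(10)) = (-6/(-6 - 6) + 3*(-6 - 6))*(-7 + 2*10) = (-6/(-12) + 3*(-12))*(-7 + 20) = (-6*(-1/12) - 36)*13 = (½ - 36)*13 = -71/2*13 = -923/2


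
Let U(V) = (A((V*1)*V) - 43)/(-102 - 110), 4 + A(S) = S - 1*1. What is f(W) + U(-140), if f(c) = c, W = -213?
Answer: -16177/53 ≈ -305.23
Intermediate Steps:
A(S) = -5 + S (A(S) = -4 + (S - 1*1) = -4 + (S - 1) = -4 + (-1 + S) = -5 + S)
U(V) = 12/53 - V²/212 (U(V) = ((-5 + (V*1)*V) - 43)/(-102 - 110) = ((-5 + V*V) - 43)/(-212) = ((-5 + V²) - 43)*(-1/212) = (-48 + V²)*(-1/212) = 12/53 - V²/212)
f(W) + U(-140) = -213 + (12/53 - 1/212*(-140)²) = -213 + (12/53 - 1/212*19600) = -213 + (12/53 - 4900/53) = -213 - 4888/53 = -16177/53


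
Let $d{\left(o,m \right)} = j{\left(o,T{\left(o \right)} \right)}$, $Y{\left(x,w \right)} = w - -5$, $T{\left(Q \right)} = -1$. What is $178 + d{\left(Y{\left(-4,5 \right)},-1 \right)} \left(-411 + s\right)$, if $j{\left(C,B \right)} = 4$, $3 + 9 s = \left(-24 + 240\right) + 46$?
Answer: $- \frac{12158}{9} \approx -1350.9$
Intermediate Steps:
$s = \frac{259}{9}$ ($s = - \frac{1}{3} + \frac{\left(-24 + 240\right) + 46}{9} = - \frac{1}{3} + \frac{216 + 46}{9} = - \frac{1}{3} + \frac{1}{9} \cdot 262 = - \frac{1}{3} + \frac{262}{9} = \frac{259}{9} \approx 28.778$)
$Y{\left(x,w \right)} = 5 + w$ ($Y{\left(x,w \right)} = w + 5 = 5 + w$)
$d{\left(o,m \right)} = 4$
$178 + d{\left(Y{\left(-4,5 \right)},-1 \right)} \left(-411 + s\right) = 178 + 4 \left(-411 + \frac{259}{9}\right) = 178 + 4 \left(- \frac{3440}{9}\right) = 178 - \frac{13760}{9} = - \frac{12158}{9}$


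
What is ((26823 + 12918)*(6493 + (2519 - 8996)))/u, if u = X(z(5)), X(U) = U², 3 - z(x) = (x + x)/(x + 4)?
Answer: 51504336/289 ≈ 1.7822e+5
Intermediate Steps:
z(x) = 3 - 2*x/(4 + x) (z(x) = 3 - (x + x)/(x + 4) = 3 - 2*x/(4 + x))
u = 289/81 (u = ((12 + 5)/(4 + 5))² = (17/9)² = 289/81 ≈ 3.5679)
((26823 + 12918)*(6493 + (2519 - 8996)))/u = ((26823 + 12918)*(6493 + (2519 - 8996)))/(289/81) = (39741*(6493 - 6477))*(81/289) = (39741*16)*(81/289) = 635856*(81/289) = 51504336/289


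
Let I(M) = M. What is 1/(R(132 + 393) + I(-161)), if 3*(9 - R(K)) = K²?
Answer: -1/92027 ≈ -1.0866e-5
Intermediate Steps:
R(K) = 9 - K²/3
1/(R(132 + 393) + I(-161)) = 1/((9 - (132 + 393)²/3) - 161) = 1/((9 - ⅓*525²) - 161) = 1/((9 - ⅓*275625) - 161) = 1/((9 - 91875) - 161) = 1/(-91866 - 161) = 1/(-92027) = -1/92027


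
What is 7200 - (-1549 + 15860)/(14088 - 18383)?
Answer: 30938311/4295 ≈ 7203.3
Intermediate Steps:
7200 - (-1549 + 15860)/(14088 - 18383) = 7200 - 14311/(-4295) = 7200 - 14311*(-1)/4295 = 7200 - 1*(-14311/4295) = 7200 + 14311/4295 = 30938311/4295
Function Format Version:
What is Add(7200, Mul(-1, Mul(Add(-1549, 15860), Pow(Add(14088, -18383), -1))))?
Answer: Rational(30938311, 4295) ≈ 7203.3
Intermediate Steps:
Add(7200, Mul(-1, Mul(Add(-1549, 15860), Pow(Add(14088, -18383), -1)))) = Add(7200, Mul(-1, Mul(14311, Pow(-4295, -1)))) = Add(7200, Mul(-1, Mul(14311, Rational(-1, 4295)))) = Add(7200, Mul(-1, Rational(-14311, 4295))) = Add(7200, Rational(14311, 4295)) = Rational(30938311, 4295)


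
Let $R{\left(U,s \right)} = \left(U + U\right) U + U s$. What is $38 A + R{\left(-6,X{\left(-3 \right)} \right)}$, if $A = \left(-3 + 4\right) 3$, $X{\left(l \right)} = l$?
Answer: $204$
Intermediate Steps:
$R{\left(U,s \right)} = 2 U^{2} + U s$ ($R{\left(U,s \right)} = 2 U U + U s = 2 U^{2} + U s$)
$A = 3$ ($A = 1 \cdot 3 = 3$)
$38 A + R{\left(-6,X{\left(-3 \right)} \right)} = 38 \cdot 3 - 6 \left(-3 + 2 \left(-6\right)\right) = 114 - 6 \left(-3 - 12\right) = 114 - -90 = 114 + 90 = 204$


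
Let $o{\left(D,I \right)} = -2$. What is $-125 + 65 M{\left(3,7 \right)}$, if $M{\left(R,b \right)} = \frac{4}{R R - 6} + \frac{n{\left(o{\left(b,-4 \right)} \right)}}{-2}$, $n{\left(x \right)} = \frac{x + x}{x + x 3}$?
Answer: $- \frac{655}{12} \approx -54.583$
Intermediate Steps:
$n{\left(x \right)} = \frac{1}{2}$ ($n{\left(x \right)} = \frac{2 x}{x + 3 x} = \frac{2 x}{4 x} = 2 x \frac{1}{4 x} = \frac{1}{2}$)
$M{\left(R,b \right)} = - \frac{1}{4} + \frac{4}{-6 + R^{2}}$ ($M{\left(R,b \right)} = \frac{4}{R R - 6} + \frac{1}{2 \left(-2\right)} = \frac{4}{R^{2} - 6} + \frac{1}{2} \left(- \frac{1}{2}\right) = \frac{4}{-6 + R^{2}} - \frac{1}{4} = - \frac{1}{4} + \frac{4}{-6 + R^{2}}$)
$-125 + 65 M{\left(3,7 \right)} = -125 + 65 \frac{22 - 3^{2}}{4 \left(-6 + 3^{2}\right)} = -125 + 65 \frac{22 - 9}{4 \left(-6 + 9\right)} = -125 + 65 \frac{22 - 9}{4 \cdot 3} = -125 + 65 \cdot \frac{1}{4} \cdot \frac{1}{3} \cdot 13 = -125 + 65 \cdot \frac{13}{12} = -125 + \frac{845}{12} = - \frac{655}{12}$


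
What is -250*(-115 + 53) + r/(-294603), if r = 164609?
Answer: 4566181891/294603 ≈ 15499.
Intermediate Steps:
-250*(-115 + 53) + r/(-294603) = -250*(-115 + 53) + 164609/(-294603) = -250*(-62) + 164609*(-1/294603) = 15500 - 164609/294603 = 4566181891/294603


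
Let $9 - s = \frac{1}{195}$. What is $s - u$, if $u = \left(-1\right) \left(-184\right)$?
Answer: $- \frac{34126}{195} \approx -175.01$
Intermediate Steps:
$s = \frac{1754}{195}$ ($s = 9 - \frac{1}{195} = \frac{1754}{195} \approx 8.9949$)
$u = 184$
$s - u = \frac{1754}{195} - 184 = - \frac{34126}{195}$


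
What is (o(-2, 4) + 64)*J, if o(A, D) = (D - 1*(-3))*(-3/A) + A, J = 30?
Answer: 2175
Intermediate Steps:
o(A, D) = A - 3*(3 + D)/A (o(A, D) = (D + 3)*(-3/A) + A = (3 + D)*(-3/A) + A = -3*(3 + D)/A + A = A - 3*(3 + D)/A)
(o(-2, 4) + 64)*J = ((-9 + (-2)² - 3*4)/(-2) + 64)*30 = (-(-9 + 4 - 12)/2 + 64)*30 = (-½*(-17) + 64)*30 = (17/2 + 64)*30 = (145/2)*30 = 2175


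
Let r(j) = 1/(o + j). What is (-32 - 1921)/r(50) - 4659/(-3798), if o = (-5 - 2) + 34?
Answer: -190380793/1266 ≈ -1.5038e+5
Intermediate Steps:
o = 27 (o = -7 + 34 = 27)
r(j) = 1/(27 + j)
(-32 - 1921)/r(50) - 4659/(-3798) = (-32 - 1921)/(1/(27 + 50)) - 4659/(-3798) = -1953/(1/77) - 4659*(-1/3798) = -1953/1/77 + 1553/1266 = -1953*77 + 1553/1266 = -150381 + 1553/1266 = -190380793/1266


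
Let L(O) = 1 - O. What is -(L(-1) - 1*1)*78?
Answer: -78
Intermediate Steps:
-(L(-1) - 1*1)*78 = -((1 - 1*(-1)) - 1*1)*78 = -((1 + 1) - 1)*78 = -(2 - 1)*78 = -78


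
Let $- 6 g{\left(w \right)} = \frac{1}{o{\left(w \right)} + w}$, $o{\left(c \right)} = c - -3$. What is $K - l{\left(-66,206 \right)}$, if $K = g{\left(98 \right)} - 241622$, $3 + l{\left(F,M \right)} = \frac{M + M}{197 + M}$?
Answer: $- \frac{116263205989}{481182} \approx -2.4162 \cdot 10^{5}$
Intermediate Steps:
$o{\left(c \right)} = 3 + c$ ($o{\left(c \right)} = c + 3 = 3 + c$)
$l{\left(F,M \right)} = -3 + \frac{2 M}{197 + M}$ ($l{\left(F,M \right)} = -3 + \frac{M + M}{197 + M} = -3 + \frac{2 M}{197 + M}$)
$g{\left(w \right)} = - \frac{1}{6 \left(3 + 2 w\right)}$ ($g{\left(w \right)} = - \frac{1}{6 \left(\left(3 + w\right) + w\right)} = - \frac{1}{6 \left(3 + 2 w\right)}$)
$K = - \frac{288496669}{1194}$ ($K = - \frac{1}{18 + 12 \cdot 98} - 241622 = - \frac{1}{18 + 1176} - 241622 = - \frac{1}{1194} - 241622 = - \frac{288496669}{1194} \approx -2.4162 \cdot 10^{5}$)
$K - l{\left(-66,206 \right)} = - \frac{288496669}{1194} - \frac{-591 - 206}{197 + 206} = - \frac{288496669}{1194} - \frac{-591 - 206}{403} = - \frac{288496669}{1194} - \frac{1}{403} \left(-797\right) = - \frac{288496669}{1194} - - \frac{797}{403} = - \frac{288496669}{1194} + \frac{797}{403} = - \frac{116263205989}{481182}$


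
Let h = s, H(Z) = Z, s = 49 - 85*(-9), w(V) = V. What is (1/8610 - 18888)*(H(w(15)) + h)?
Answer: -134816687891/8610 ≈ -1.5658e+7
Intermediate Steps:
s = 814 (s = 49 + 765 = 814)
h = 814
(1/8610 - 18888)*(H(w(15)) + h) = (1/8610 - 18888)*(15 + 814) = (1/8610 - 18888)*829 = -162625679/8610*829 = -134816687891/8610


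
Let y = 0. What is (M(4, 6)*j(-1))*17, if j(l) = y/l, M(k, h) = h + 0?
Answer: 0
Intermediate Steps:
M(k, h) = h
j(l) = 0 (j(l) = 0/l = 0)
(M(4, 6)*j(-1))*17 = (6*0)*17 = 0*17 = 0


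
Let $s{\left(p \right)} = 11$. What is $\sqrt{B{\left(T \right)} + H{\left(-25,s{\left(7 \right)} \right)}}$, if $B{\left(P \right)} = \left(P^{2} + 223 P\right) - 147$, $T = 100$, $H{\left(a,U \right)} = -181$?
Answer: $2 \sqrt{7993} \approx 178.81$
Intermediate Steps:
$B{\left(P \right)} = -147 + P^{2} + 223 P$
$\sqrt{B{\left(T \right)} + H{\left(-25,s{\left(7 \right)} \right)}} = \sqrt{\left(-147 + 100^{2} + 223 \cdot 100\right) - 181} = \sqrt{\left(-147 + 10000 + 22300\right) - 181} = \sqrt{32153 - 181} = \sqrt{31972} = 2 \sqrt{7993}$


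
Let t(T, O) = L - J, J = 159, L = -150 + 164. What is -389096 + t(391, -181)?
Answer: -389241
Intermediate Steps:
L = 14
t(T, O) = -145 (t(T, O) = 14 - 1*159 = 14 - 159 = -145)
-389096 + t(391, -181) = -389096 - 145 = -389241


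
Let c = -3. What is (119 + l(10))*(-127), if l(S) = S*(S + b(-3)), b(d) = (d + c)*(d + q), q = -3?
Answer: -73533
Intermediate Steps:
b(d) = (-3 + d)² (b(d) = (d - 3)*(d - 3) = (-3 + d)*(-3 + d) = (-3 + d)²)
l(S) = S*(36 + S) (l(S) = S*(S + (9 + (-3)² - 6*(-3))) = S*(S + (9 + 9 + 18)) = S*(S + 36) = S*(36 + S))
(119 + l(10))*(-127) = (119 + 10*(36 + 10))*(-127) = (119 + 10*46)*(-127) = (119 + 460)*(-127) = 579*(-127) = -73533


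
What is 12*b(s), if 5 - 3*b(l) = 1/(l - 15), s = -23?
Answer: 382/19 ≈ 20.105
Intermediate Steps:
b(l) = 5/3 - 1/(3*(-15 + l)) (b(l) = 5/3 - 1/(3*(l - 15)) = 5/3 - 1/(3*(-15 + l)))
12*b(s) = 12*((-76 + 5*(-23))/(3*(-15 - 23))) = 12*((⅓)*(-76 - 115)/(-38)) = 12*((⅓)*(-1/38)*(-191)) = 12*(191/114) = 382/19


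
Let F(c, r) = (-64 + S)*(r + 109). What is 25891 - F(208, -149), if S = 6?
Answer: 23571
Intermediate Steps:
F(c, r) = -6322 - 58*r (F(c, r) = (-64 + 6)*(r + 109) = -58*(109 + r) = -6322 - 58*r)
25891 - F(208, -149) = 25891 - (-6322 - 58*(-149)) = 25891 - (-6322 + 8642) = 25891 - 1*2320 = 25891 - 2320 = 23571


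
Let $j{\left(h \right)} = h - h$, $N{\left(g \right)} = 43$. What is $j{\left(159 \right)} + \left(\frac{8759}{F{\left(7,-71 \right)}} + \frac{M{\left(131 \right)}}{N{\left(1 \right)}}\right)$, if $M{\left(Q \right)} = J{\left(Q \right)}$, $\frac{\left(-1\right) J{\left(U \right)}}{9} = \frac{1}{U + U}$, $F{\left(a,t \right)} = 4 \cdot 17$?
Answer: $\frac{49339141}{383044} \approx 128.81$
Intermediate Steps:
$F{\left(a,t \right)} = 68$
$J{\left(U \right)} = - \frac{9}{2 U}$ ($J{\left(U \right)} = - \frac{9}{U + U} = - \frac{9}{2 U}$)
$j{\left(h \right)} = 0$
$M{\left(Q \right)} = - \frac{9}{2 Q}$
$j{\left(159 \right)} + \left(\frac{8759}{F{\left(7,-71 \right)}} + \frac{M{\left(131 \right)}}{N{\left(1 \right)}}\right) = 0 + \left(\frac{8759}{68} + \frac{\left(- \frac{9}{2}\right) \frac{1}{131}}{43}\right) = 0 + \left(8759 \cdot \frac{1}{68} + \left(- \frac{9}{2}\right) \frac{1}{131} \cdot \frac{1}{43}\right) = 0 + \left(\frac{8759}{68} - \frac{9}{11266}\right) = 0 + \frac{49339141}{383044} = \frac{49339141}{383044}$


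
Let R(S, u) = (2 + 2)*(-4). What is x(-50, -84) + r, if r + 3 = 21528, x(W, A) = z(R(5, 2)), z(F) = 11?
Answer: 21536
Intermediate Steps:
R(S, u) = -16 (R(S, u) = 4*(-4) = -16)
x(W, A) = 11
r = 21525 (r = -3 + 21528 = 21525)
x(-50, -84) + r = 11 + 21525 = 21536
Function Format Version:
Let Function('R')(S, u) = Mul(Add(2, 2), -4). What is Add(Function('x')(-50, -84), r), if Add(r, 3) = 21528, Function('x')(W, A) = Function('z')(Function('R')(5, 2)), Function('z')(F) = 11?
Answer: 21536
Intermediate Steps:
Function('R')(S, u) = -16 (Function('R')(S, u) = Mul(4, -4) = -16)
Function('x')(W, A) = 11
r = 21525 (r = Add(-3, 21528) = 21525)
Add(Function('x')(-50, -84), r) = Add(11, 21525) = 21536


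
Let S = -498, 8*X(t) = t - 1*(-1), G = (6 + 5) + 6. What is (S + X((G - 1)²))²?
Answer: 13890529/64 ≈ 2.1704e+5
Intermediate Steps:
G = 17 (G = 11 + 6 = 17)
X(t) = ⅛ + t/8 (X(t) = (t - 1*(-1))/8 = (t + 1)/8 = (1 + t)/8 = ⅛ + t/8)
(S + X((G - 1)²))² = (-498 + (⅛ + (17 - 1)²/8))² = (-498 + (⅛ + (⅛)*16²))² = (-498 + (⅛ + (⅛)*256))² = (-498 + (⅛ + 32))² = (-498 + 257/8)² = (-3727/8)² = 13890529/64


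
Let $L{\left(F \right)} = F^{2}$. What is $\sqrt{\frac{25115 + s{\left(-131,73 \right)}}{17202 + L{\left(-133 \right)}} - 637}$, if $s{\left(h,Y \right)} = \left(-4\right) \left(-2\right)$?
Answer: $\frac{6 i \sqrt{15716981}}{943} \approx 25.225 i$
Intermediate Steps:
$s{\left(h,Y \right)} = 8$
$\sqrt{\frac{25115 + s{\left(-131,73 \right)}}{17202 + L{\left(-133 \right)}} - 637} = \sqrt{\frac{25115 + 8}{17202 + \left(-133\right)^{2}} - 637} = \sqrt{\frac{25123}{17202 + 17689} - 637} = \sqrt{\frac{25123}{34891} - 637} = \sqrt{25123 \cdot \frac{1}{34891} - 637} = \sqrt{\frac{679}{943} - 637} = \sqrt{- \frac{600012}{943}} = \frac{6 i \sqrt{15716981}}{943}$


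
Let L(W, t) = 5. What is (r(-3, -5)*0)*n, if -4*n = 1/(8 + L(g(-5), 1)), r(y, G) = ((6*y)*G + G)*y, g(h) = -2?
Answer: 0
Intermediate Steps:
r(y, G) = y*(G + 6*G*y) (r(y, G) = (6*G*y + G)*y = (G + 6*G*y)*y = y*(G + 6*G*y))
n = -1/52 (n = -1/(4*(8 + 5)) = -¼/13 = -¼*1/13 = -1/52 ≈ -0.019231)
(r(-3, -5)*0)*n = (-5*(-3)*(1 + 6*(-3))*0)*(-1/52) = (-5*(-3)*(1 - 18)*0)*(-1/52) = (-5*(-3)*(-17)*0)*(-1/52) = -255*0*(-1/52) = 0*(-1/52) = 0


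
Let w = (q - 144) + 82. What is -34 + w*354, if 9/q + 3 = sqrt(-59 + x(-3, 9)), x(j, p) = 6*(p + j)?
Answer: -356491/16 - 1593*I*sqrt(23)/16 ≈ -22281.0 - 477.48*I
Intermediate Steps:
x(j, p) = 6*j + 6*p (x(j, p) = 6*(j + p) = 6*j + 6*p)
q = 9/(-3 + I*sqrt(23)) (q = 9/(-3 + sqrt(-59 + (6*(-3) + 6*9))) = 9/(-3 + sqrt(-59 + (-18 + 54))) = 9/(-3 + sqrt(-59 + 36)) = 9/(-3 + sqrt(-23)) = 9/(-3 + I*sqrt(23)) ≈ -0.84375 - 1.3488*I)
w = -2011/32 - 9*I*sqrt(23)/32 (w = ((-27/32 - 9*I*sqrt(23)/32) - 144) + 82 = (-4635/32 - 9*I*sqrt(23)/32) + 82 = -2011/32 - 9*I*sqrt(23)/32 ≈ -62.844 - 1.3488*I)
-34 + w*354 = -34 + (-2011/32 - 9*I*sqrt(23)/32)*354 = -34 + (-355947/16 - 1593*I*sqrt(23)/16) = -356491/16 - 1593*I*sqrt(23)/16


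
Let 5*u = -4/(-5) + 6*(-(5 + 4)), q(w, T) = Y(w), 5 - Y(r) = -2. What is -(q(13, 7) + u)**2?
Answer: -8281/625 ≈ -13.250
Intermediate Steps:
Y(r) = 7 (Y(r) = 5 - 1*(-2) = 5 + 2 = 7)
q(w, T) = 7
u = -266/25 (u = (-4/(-5) + 6*(-(5 + 4)))/5 = (-4*(-1/5) + 6*(-1*9))/5 = (4/5 + 6*(-9))/5 = (4/5 - 54)/5 = (1/5)*(-266/5) = -266/25 ≈ -10.640)
-(q(13, 7) + u)**2 = -(7 - 266/25)**2 = -(-91/25)**2 = -1*8281/625 = -8281/625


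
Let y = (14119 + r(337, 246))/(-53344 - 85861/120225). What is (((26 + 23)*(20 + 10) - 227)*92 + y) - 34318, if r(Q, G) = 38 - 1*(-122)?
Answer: 513311452181143/6413368261 ≈ 80038.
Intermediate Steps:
r(Q, G) = 160 (r(Q, G) = 38 + 122 = 160)
y = -1716692775/6413368261 (y = (14119 + 160)/(-53344 - 85861/120225) = 14279/(-53344 - 85861*1/120225) = 14279/(-53344 - 85861/120225) = 14279/(-6413368261/120225) = 14279*(-120225/6413368261) = -1716692775/6413368261 ≈ -0.26767)
(((26 + 23)*(20 + 10) - 227)*92 + y) - 34318 = (((26 + 23)*(20 + 10) - 227)*92 - 1716692775/6413368261) - 34318 = ((49*30 - 227)*92 - 1716692775/6413368261) - 34318 = ((1470 - 227)*92 - 1716692775/6413368261) - 34318 = (1243*92 - 1716692775/6413368261) - 34318 = (114356 - 1716692775/6413368261) - 34318 = 733405424162141/6413368261 - 34318 = 513311452181143/6413368261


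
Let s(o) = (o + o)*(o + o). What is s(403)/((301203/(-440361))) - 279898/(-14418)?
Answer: -229140877562213/241263603 ≈ -9.4975e+5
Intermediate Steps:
s(o) = 4*o² (s(o) = (2*o)*(2*o) = 4*o²)
s(403)/((301203/(-440361))) - 279898/(-14418) = (4*403²)/((301203/(-440361))) - 279898/(-14418) = (4*162409)/((301203*(-1/440361))) - 279898*(-1/14418) = 649636/(-33467/48929) + 139949/7209 = 649636*(-48929/33467) + 139949/7209 = -31786039844/33467 + 139949/7209 = -229140877562213/241263603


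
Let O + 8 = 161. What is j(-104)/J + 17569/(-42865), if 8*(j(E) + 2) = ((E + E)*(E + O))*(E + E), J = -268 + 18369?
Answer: 11040779881/775899365 ≈ 14.230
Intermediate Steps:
O = 153 (O = -8 + 161 = 153)
J = 18101
j(E) = -2 + E**2*(153 + E)/2 (j(E) = -2 + (((E + E)*(E + 153))*(E + E))/8 = -2 + (((2*E)*(153 + E))*(2*E))/8 = -2 + ((2*E*(153 + E))*(2*E))/8 = -2 + (4*E**2*(153 + E))/8 = -2 + E**2*(153 + E)/2)
j(-104)/J + 17569/(-42865) = (-2 + (1/2)*(-104)**3 + (153/2)*(-104)**2)/18101 + 17569/(-42865) = (-2 + (1/2)*(-1124864) + (153/2)*10816)*(1/18101) + 17569*(-1/42865) = (-2 - 562432 + 827424)*(1/18101) - 17569/42865 = 264990*(1/18101) - 17569/42865 = 264990/18101 - 17569/42865 = 11040779881/775899365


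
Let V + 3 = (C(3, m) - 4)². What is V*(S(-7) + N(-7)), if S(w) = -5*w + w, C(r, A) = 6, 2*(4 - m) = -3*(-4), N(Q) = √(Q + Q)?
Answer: 28 + I*√14 ≈ 28.0 + 3.7417*I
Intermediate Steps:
N(Q) = √2*√Q (N(Q) = √(2*Q) = √2*√Q)
m = -2 (m = 4 - (-3)*(-4)/2 = 4 - ½*12 = 4 - 6 = -2)
V = 1 (V = -3 + (6 - 4)² = -3 + 2² = -3 + 4 = 1)
S(w) = -4*w
V*(S(-7) + N(-7)) = 1*(-4*(-7) + √2*√(-7)) = 1*(28 + √2*(I*√7)) = 1*(28 + I*√14) = 28 + I*√14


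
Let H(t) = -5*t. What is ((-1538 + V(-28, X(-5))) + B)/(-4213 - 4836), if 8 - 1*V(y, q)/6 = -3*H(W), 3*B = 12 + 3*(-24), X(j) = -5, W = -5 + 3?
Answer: 1330/9049 ≈ 0.14698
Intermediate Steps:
W = -2
B = -20 (B = (12 + 3*(-24))/3 = (12 - 72)/3 = (1/3)*(-60) = -20)
V(y, q) = 228 (V(y, q) = 48 - (-18)*(-5*(-2)) = 48 - (-18)*10 = 48 - 6*(-30) = 48 + 180 = 228)
((-1538 + V(-28, X(-5))) + B)/(-4213 - 4836) = ((-1538 + 228) - 20)/(-4213 - 4836) = (-1310 - 20)/(-9049) = -1330*(-1/9049) = 1330/9049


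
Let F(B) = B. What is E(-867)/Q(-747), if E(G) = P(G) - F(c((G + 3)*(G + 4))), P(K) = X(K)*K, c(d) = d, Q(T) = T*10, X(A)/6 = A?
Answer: -209139/415 ≈ -503.95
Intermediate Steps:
X(A) = 6*A
Q(T) = 10*T
P(K) = 6*K² (P(K) = (6*K)*K = 6*K²)
E(G) = 6*G² - (3 + G)*(4 + G) (E(G) = 6*G² - (G + 3)*(G + 4) = 6*G² - (3 + G)*(4 + G))
E(-867)/Q(-747) = (-12 - 7*(-867) + 5*(-867)²)/((10*(-747))) = (-12 + 6069 + 5*751689)/(-7470) = (-12 + 6069 + 3758445)*(-1/7470) = 3764502*(-1/7470) = -209139/415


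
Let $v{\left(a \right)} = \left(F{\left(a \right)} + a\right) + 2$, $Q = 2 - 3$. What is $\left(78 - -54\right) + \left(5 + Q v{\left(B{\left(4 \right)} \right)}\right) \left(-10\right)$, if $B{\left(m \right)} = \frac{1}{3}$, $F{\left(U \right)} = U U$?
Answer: $\frac{958}{9} \approx 106.44$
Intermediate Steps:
$F{\left(U \right)} = U^{2}$
$B{\left(m \right)} = \frac{1}{3}$
$Q = -1$
$v{\left(a \right)} = 2 + a + a^{2}$ ($v{\left(a \right)} = \left(a^{2} + a\right) + 2 = \left(a + a^{2}\right) + 2 = 2 + a + a^{2}$)
$\left(78 - -54\right) + \left(5 + Q v{\left(B{\left(4 \right)} \right)}\right) \left(-10\right) = \left(78 - -54\right) + \left(5 - \left(2 + \frac{1}{3} + \left(\frac{1}{3}\right)^{2}\right)\right) \left(-10\right) = \left(78 + 54\right) + \left(5 - \left(2 + \frac{1}{3} + \frac{1}{9}\right)\right) \left(-10\right) = 132 + \left(5 - \frac{22}{9}\right) \left(-10\right) = 132 + \frac{23}{9} \left(-10\right) = 132 - \frac{230}{9} = \frac{958}{9}$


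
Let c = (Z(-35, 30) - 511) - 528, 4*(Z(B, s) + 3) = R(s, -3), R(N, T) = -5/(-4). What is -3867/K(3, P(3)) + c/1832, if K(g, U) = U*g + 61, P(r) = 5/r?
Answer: -19074921/322432 ≈ -59.160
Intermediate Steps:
R(N, T) = 5/4 (R(N, T) = -5*(-¼) = 5/4)
Z(B, s) = -43/16 (Z(B, s) = -3 + (¼)*(5/4) = -3 + 5/16 = -43/16)
K(g, U) = 61 + U*g
c = -16667/16 (c = (-43/16 - 511) - 528 = -8219/16 - 528 = -16667/16 ≈ -1041.7)
-3867/K(3, P(3)) + c/1832 = -3867/(61 + (5/3)*3) - 16667/16/1832 = -3867/(61 + (5*(⅓))*3) - 16667/16*1/1832 = -3867/(61 + (5/3)*3) - 16667/29312 = -3867/(61 + 5) - 16667/29312 = -3867/66 - 16667/29312 = -3867*1/66 - 16667/29312 = -1289/22 - 16667/29312 = -19074921/322432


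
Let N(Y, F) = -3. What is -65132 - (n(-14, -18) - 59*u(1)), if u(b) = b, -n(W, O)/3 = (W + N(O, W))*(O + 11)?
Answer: -64716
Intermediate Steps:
n(W, O) = -3*(-3 + W)*(11 + O) (n(W, O) = -3*(W - 3)*(O + 11) = -3*(-3 + W)*(11 + O))
-65132 - (n(-14, -18) - 59*u(1)) = -65132 - ((99 - 33*(-14) + 9*(-18) - 3*(-18)*(-14)) - 59*1) = -65132 - ((99 + 462 - 162 - 756) - 59) = -65132 - (-357 - 59) = -65132 - 1*(-416) = -65132 + 416 = -64716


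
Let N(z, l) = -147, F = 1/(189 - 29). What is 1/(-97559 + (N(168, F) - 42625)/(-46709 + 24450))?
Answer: -22259/2171523009 ≈ -1.0250e-5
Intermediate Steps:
F = 1/160 ≈ 0.0062500
1/(-97559 + (N(168, F) - 42625)/(-46709 + 24450)) = 1/(-97559 + (-147 - 42625)/(-46709 + 24450)) = 1/(-97559 - 42772/(-22259)) = 1/(-97559 - 42772*(-1/22259)) = 1/(-97559 + 42772/22259) = 1/(-2171523009/22259) = -22259/2171523009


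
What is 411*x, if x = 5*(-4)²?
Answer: 32880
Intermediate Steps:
x = 80 (x = 5*16 = 80)
411*x = 411*80 = 32880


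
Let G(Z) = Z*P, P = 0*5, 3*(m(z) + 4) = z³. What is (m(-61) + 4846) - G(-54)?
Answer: -212455/3 ≈ -70818.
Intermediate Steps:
m(z) = -4 + z³/3
P = 0
G(Z) = 0 (G(Z) = Z*0 = 0)
(m(-61) + 4846) - G(-54) = ((-4 + (⅓)*(-61)³) + 4846) - 1*0 = ((-4 + (⅓)*(-226981)) + 4846) + 0 = ((-4 - 226981/3) + 4846) + 0 = (-226993/3 + 4846) + 0 = -212455/3 + 0 = -212455/3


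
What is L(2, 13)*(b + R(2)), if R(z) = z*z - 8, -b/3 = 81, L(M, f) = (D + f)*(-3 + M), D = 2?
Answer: 3705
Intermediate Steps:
L(M, f) = (-3 + M)*(2 + f) (L(M, f) = (2 + f)*(-3 + M) = (-3 + M)*(2 + f))
b = -243 (b = -3*81 = -243)
R(z) = -8 + z² (R(z) = z² - 8 = -8 + z²)
L(2, 13)*(b + R(2)) = (-6 - 3*13 + 2*2 + 2*13)*(-243 + (-8 + 2²)) = (-6 - 39 + 4 + 26)*(-243 + (-8 + 4)) = -15*(-243 - 4) = -15*(-247) = 3705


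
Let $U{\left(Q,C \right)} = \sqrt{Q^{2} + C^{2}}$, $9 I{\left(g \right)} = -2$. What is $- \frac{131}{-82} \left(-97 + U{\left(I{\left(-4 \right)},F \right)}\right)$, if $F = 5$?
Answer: $- \frac{12707}{82} + \frac{131 \sqrt{2029}}{738} \approx -146.97$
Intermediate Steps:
$I{\left(g \right)} = - \frac{2}{9}$ ($I{\left(g \right)} = \frac{1}{9} \left(-2\right) = - \frac{2}{9}$)
$U{\left(Q,C \right)} = \sqrt{C^{2} + Q^{2}}$
$- \frac{131}{-82} \left(-97 + U{\left(I{\left(-4 \right)},F \right)}\right) = - \frac{131}{-82} \left(-97 + \sqrt{5^{2} + \left(- \frac{2}{9}\right)^{2}}\right) = \left(-131\right) \left(- \frac{1}{82}\right) \left(-97 + \sqrt{25 + \frac{4}{81}}\right) = \frac{131 \left(-97 + \sqrt{\frac{2029}{81}}\right)}{82} = \frac{131 \left(-97 + \frac{\sqrt{2029}}{9}\right)}{82} = - \frac{12707}{82} + \frac{131 \sqrt{2029}}{738}$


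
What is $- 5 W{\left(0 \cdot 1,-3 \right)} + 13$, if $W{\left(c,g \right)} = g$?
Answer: $28$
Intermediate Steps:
$- 5 W{\left(0 \cdot 1,-3 \right)} + 13 = \left(-5\right) \left(-3\right) + 13 = 15 + 13 = 28$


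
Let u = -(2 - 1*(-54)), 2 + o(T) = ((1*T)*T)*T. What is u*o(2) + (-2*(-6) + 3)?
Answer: -321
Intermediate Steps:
o(T) = -2 + T³ (o(T) = -2 + ((1*T)*T)*T = -2 + (T*T)*T = -2 + T²*T = -2 + T³)
u = -56 (u = -(2 + 54) = -1*56 = -56)
u*o(2) + (-2*(-6) + 3) = -56*(-2 + 2³) + (-2*(-6) + 3) = -56*(-2 + 8) + (12 + 3) = -56*6 + 15 = -336 + 15 = -321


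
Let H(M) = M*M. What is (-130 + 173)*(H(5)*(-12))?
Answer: -12900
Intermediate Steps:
H(M) = M²
(-130 + 173)*(H(5)*(-12)) = (-130 + 173)*(5²*(-12)) = 43*(25*(-12)) = 43*(-300) = -12900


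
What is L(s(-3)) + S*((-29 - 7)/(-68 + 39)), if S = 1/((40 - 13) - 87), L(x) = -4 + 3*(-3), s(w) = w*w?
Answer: -1888/145 ≈ -13.021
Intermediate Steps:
s(w) = w**2
L(x) = -13 (L(x) = -4 - 9 = -13)
S = -1/60 (S = 1/(27 - 87) = 1/(-60) = -1/60 ≈ -0.016667)
L(s(-3)) + S*((-29 - 7)/(-68 + 39)) = -13 - (-29 - 7)/(60*(-68 + 39)) = -13 - (-3)/(5*(-29)) = -13 - (-3)*(-1)/(5*29) = -13 - 1/60*36/29 = -13 - 3/145 = -1888/145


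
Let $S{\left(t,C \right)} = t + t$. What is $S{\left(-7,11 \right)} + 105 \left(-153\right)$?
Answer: $-16079$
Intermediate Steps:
$S{\left(t,C \right)} = 2 t$
$S{\left(-7,11 \right)} + 105 \left(-153\right) = 2 \left(-7\right) + 105 \left(-153\right) = -14 - 16065 = -16079$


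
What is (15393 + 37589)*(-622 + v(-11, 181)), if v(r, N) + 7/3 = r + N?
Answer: -72214466/3 ≈ -2.4071e+7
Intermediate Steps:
v(r, N) = -7/3 + N + r (v(r, N) = -7/3 + (r + N) = -7/3 + (N + r) = -7/3 + N + r)
(15393 + 37589)*(-622 + v(-11, 181)) = (15393 + 37589)*(-622 + (-7/3 + 181 - 11)) = 52982*(-622 + 503/3) = 52982*(-1363/3) = -72214466/3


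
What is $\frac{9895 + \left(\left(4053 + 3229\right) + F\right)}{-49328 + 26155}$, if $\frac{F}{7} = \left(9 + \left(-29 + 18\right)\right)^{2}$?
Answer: $- \frac{17205}{23173} \approx -0.74246$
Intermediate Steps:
$F = 28$ ($F = 7 \left(9 + \left(-29 + 18\right)\right)^{2} = 7 \left(9 - 11\right)^{2} = 7 \left(-2\right)^{2} = 7 \cdot 4 = 28$)
$\frac{9895 + \left(\left(4053 + 3229\right) + F\right)}{-49328 + 26155} = \frac{9895 + \left(\left(4053 + 3229\right) + 28\right)}{-49328 + 26155} = \frac{9895 + \left(7282 + 28\right)}{-23173} = \left(9895 + 7310\right) \left(- \frac{1}{23173}\right) = 17205 \left(- \frac{1}{23173}\right) = - \frac{17205}{23173}$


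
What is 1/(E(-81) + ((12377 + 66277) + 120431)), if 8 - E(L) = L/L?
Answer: 1/199092 ≈ 5.0228e-6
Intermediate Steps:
E(L) = 7 (E(L) = 8 - L/L = 8 - 1*1 = 8 - 1 = 7)
1/(E(-81) + ((12377 + 66277) + 120431)) = 1/(7 + ((12377 + 66277) + 120431)) = 1/(7 + (78654 + 120431)) = 1/(7 + 199085) = 1/199092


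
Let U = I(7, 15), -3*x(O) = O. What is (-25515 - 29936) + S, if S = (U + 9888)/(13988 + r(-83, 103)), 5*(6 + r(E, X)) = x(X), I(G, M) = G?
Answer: -11623878352/209627 ≈ -55450.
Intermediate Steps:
x(O) = -O/3
r(E, X) = -6 - X/15 (r(E, X) = -6 + (-X/3)/5 = -6 - X/15)
U = 7
S = 148425/209627 (S = (7 + 9888)/(13988 + (-6 - 1/15*103)) = 9895/(13988 + (-6 - 103/15)) = 9895/(13988 - 193/15) = 9895/(209627/15) = 9895*(15/209627) = 148425/209627 ≈ 0.70804)
(-25515 - 29936) + S = (-25515 - 29936) + 148425/209627 = -55451 + 148425/209627 = -11623878352/209627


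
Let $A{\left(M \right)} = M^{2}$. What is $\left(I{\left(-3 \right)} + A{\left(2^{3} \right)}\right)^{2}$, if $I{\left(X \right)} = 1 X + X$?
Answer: $3364$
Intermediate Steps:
$I{\left(X \right)} = 2 X$ ($I{\left(X \right)} = X + X = 2 X$)
$\left(I{\left(-3 \right)} + A{\left(2^{3} \right)}\right)^{2} = \left(2 \left(-3\right) + \left(2^{3}\right)^{2}\right)^{2} = \left(-6 + 8^{2}\right)^{2} = \left(-6 + 64\right)^{2} = 58^{2} = 3364$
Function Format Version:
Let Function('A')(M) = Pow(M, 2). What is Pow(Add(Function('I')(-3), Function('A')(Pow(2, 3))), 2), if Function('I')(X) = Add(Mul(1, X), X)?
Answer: 3364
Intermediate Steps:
Function('I')(X) = Mul(2, X) (Function('I')(X) = Add(X, X) = Mul(2, X))
Pow(Add(Function('I')(-3), Function('A')(Pow(2, 3))), 2) = Pow(Add(Mul(2, -3), Pow(Pow(2, 3), 2)), 2) = Pow(Add(-6, Pow(8, 2)), 2) = Pow(Add(-6, 64), 2) = Pow(58, 2) = 3364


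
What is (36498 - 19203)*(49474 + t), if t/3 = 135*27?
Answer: 1044773655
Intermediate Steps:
t = 10935 (t = 3*(135*27) = 3*3645 = 10935)
(36498 - 19203)*(49474 + t) = (36498 - 19203)*(49474 + 10935) = 17295*60409 = 1044773655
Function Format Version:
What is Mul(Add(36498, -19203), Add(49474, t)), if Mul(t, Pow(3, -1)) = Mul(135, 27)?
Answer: 1044773655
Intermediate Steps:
t = 10935 (t = Mul(3, Mul(135, 27)) = Mul(3, 3645) = 10935)
Mul(Add(36498, -19203), Add(49474, t)) = Mul(Add(36498, -19203), Add(49474, 10935)) = Mul(17295, 60409) = 1044773655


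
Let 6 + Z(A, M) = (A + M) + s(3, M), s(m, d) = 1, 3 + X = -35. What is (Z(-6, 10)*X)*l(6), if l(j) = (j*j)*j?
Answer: 8208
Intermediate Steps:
X = -38 (X = -3 - 35 = -38)
Z(A, M) = -5 + A + M (Z(A, M) = -6 + ((A + M) + 1) = -6 + (1 + A + M) = -5 + A + M)
l(j) = j³ (l(j) = j²*j = j³)
(Z(-6, 10)*X)*l(6) = ((-5 - 6 + 10)*(-38))*6³ = -1*(-38)*216 = 38*216 = 8208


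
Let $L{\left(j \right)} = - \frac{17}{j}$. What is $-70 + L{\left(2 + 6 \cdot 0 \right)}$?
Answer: $- \frac{157}{2} \approx -78.5$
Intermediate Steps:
$-70 + L{\left(2 + 6 \cdot 0 \right)} = -70 - \frac{17}{2 + 6 \cdot 0} = -70 - \frac{17}{2 + 0} = -70 - \frac{17}{2} = - \frac{157}{2}$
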